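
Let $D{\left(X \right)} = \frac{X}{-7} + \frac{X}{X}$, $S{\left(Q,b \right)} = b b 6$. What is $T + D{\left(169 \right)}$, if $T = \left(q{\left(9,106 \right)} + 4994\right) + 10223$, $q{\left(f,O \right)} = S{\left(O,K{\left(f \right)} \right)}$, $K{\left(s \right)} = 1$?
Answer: $\frac{106399}{7} \approx 15200.0$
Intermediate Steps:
$S{\left(Q,b \right)} = 6 b^{2}$ ($S{\left(Q,b \right)} = b^{2} \cdot 6 = 6 b^{2}$)
$q{\left(f,O \right)} = 6$ ($q{\left(f,O \right)} = 6 \cdot 1^{2} = 6 \cdot 1 = 6$)
$D{\left(X \right)} = 1 - \frac{X}{7}$ ($D{\left(X \right)} = X \left(- \frac{1}{7}\right) + 1 = - \frac{X}{7} + 1 = 1 - \frac{X}{7}$)
$T = 15223$ ($T = \left(6 + 4994\right) + 10223 = 5000 + 10223 = 15223$)
$T + D{\left(169 \right)} = 15223 + \left(1 - \frac{169}{7}\right) = 15223 - \frac{162}{7} = \frac{106399}{7}$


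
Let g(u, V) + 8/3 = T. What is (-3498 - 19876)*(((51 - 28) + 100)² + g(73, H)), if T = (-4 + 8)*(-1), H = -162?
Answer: -1060408258/3 ≈ -3.5347e+8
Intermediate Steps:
T = -4 (T = 4*(-1) = -4)
g(u, V) = -20/3 (g(u, V) = -8/3 - 4 = -20/3)
(-3498 - 19876)*(((51 - 28) + 100)² + g(73, H)) = (-3498 - 19876)*(((51 - 28) + 100)² - 20/3) = -23374*((23 + 100)² - 20/3) = -23374*(123² - 20/3) = -23374*(15129 - 20/3) = -23374*45367/3 = -1060408258/3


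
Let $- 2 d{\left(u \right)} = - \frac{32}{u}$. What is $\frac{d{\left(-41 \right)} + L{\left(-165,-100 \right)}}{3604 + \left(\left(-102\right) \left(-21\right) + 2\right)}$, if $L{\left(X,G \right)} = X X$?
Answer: $\frac{1116209}{235668} \approx 4.7364$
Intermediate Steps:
$d{\left(u \right)} = \frac{16}{u}$ ($d{\left(u \right)} = - \frac{\left(-32\right) \frac{1}{u}}{2} = \frac{16}{u}$)
$L{\left(X,G \right)} = X^{2}$
$\frac{d{\left(-41 \right)} + L{\left(-165,-100 \right)}}{3604 + \left(\left(-102\right) \left(-21\right) + 2\right)} = \frac{\frac{16}{-41} + \left(-165\right)^{2}}{3604 + \left(\left(-102\right) \left(-21\right) + 2\right)} = \frac{16 \left(- \frac{1}{41}\right) + 27225}{3604 + \left(2142 + 2\right)} = \frac{- \frac{16}{41} + 27225}{3604 + 2144} = \frac{1116209}{41 \cdot 5748} = \frac{1116209}{41} \cdot \frac{1}{5748} = \frac{1116209}{235668}$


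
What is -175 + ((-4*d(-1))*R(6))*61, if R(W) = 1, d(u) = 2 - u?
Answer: -907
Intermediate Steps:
-175 + ((-4*d(-1))*R(6))*61 = -175 + (-4*(2 - 1*(-1))*1)*61 = -175 + (-4*(2 + 1)*1)*61 = -175 + (-4*3*1)*61 = -175 - 12*1*61 = -175 - 12*61 = -175 - 732 = -907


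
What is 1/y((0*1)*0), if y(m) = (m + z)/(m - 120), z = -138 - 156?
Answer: 20/49 ≈ 0.40816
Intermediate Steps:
z = -294
y(m) = (-294 + m)/(-120 + m) (y(m) = (m - 294)/(m - 120) = (-294 + m)/(-120 + m))
1/y((0*1)*0) = 1/((-294 + (0*1)*0)/(-120 + (0*1)*0)) = 1/((-294 + 0*0)/(-120 + 0*0)) = 1/((-294 + 0)/(-120 + 0)) = 1/(-294/(-120)) = 1/(-1/120*(-294)) = 1/(49/20) = 20/49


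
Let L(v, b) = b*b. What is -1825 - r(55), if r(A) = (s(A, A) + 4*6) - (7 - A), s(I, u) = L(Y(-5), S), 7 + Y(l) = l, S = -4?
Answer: -1913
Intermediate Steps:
Y(l) = -7 + l
L(v, b) = b**2
s(I, u) = 16 (s(I, u) = (-4)**2 = 16)
r(A) = 33 + A (r(A) = (16 + 4*6) - (7 - A) = (16 + 24) + (-7 + A) = 40 + (-7 + A) = 33 + A)
-1825 - r(55) = -1825 - (33 + 55) = -1825 - 1*88 = -1825 - 88 = -1913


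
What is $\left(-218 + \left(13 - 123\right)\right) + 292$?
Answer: $-36$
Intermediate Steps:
$\left(-218 + \left(13 - 123\right)\right) + 292 = \left(-218 - 110\right) + 292 = -328 + 292 = -36$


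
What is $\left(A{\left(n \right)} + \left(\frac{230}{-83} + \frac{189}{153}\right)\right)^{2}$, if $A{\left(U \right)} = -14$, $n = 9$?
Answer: $\frac{480530241}{1990921} \approx 241.36$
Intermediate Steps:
$\left(A{\left(n \right)} + \left(\frac{230}{-83} + \frac{189}{153}\right)\right)^{2} = \left(-14 + \left(\frac{230}{-83} + \frac{189}{153}\right)\right)^{2} = \left(-14 + \left(230 \left(- \frac{1}{83}\right) + 189 \cdot \frac{1}{153}\right)\right)^{2} = \left(-14 + \left(- \frac{230}{83} + \frac{21}{17}\right)\right)^{2} = \left(-14 - \frac{2167}{1411}\right)^{2} = \left(- \frac{21921}{1411}\right)^{2} = \frac{480530241}{1990921}$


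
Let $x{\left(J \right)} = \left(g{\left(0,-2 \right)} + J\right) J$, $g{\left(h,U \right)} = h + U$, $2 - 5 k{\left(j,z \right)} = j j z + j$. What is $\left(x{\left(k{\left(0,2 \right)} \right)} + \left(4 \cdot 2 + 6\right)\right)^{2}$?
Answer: $\frac{111556}{625} \approx 178.49$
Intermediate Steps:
$k{\left(j,z \right)} = \frac{2}{5} - \frac{j}{5} - \frac{z j^{2}}{5}$ ($k{\left(j,z \right)} = \frac{2}{5} - \frac{j j z + j}{5} = \frac{2}{5} - \frac{j^{2} z + j}{5} = \frac{2}{5} - \frac{z j^{2} + j}{5} = \frac{2}{5} - \frac{j + z j^{2}}{5} = \frac{2}{5} - \left(\frac{j}{5} + \frac{z j^{2}}{5}\right) = \frac{2}{5} - \frac{j}{5} - \frac{z j^{2}}{5}$)
$g{\left(h,U \right)} = U + h$
$x{\left(J \right)} = J \left(-2 + J\right)$ ($x{\left(J \right)} = \left(\left(-2 + 0\right) + J\right) J = \left(-2 + J\right) J = J \left(-2 + J\right)$)
$\left(x{\left(k{\left(0,2 \right)} \right)} + \left(4 \cdot 2 + 6\right)\right)^{2} = \left(\left(\frac{2}{5} - 0 - \frac{2 \cdot 0^{2}}{5}\right) \left(-2 - \left(- \frac{2}{5} + \frac{2 \cdot 0^{2}}{5}\right)\right) + \left(4 \cdot 2 + 6\right)\right)^{2} = \left(\left(\frac{2}{5} + 0 - \frac{2}{5} \cdot 0\right) \left(-2 + \left(\frac{2}{5} + 0 - \frac{2}{5} \cdot 0\right)\right) + \left(8 + 6\right)\right)^{2} = \left(\left(\frac{2}{5} + 0 + 0\right) \left(-2 + \left(\frac{2}{5} + 0 + 0\right)\right) + 14\right)^{2} = \left(\frac{2 \left(-2 + \frac{2}{5}\right)}{5} + 14\right)^{2} = \left(\frac{2}{5} \left(- \frac{8}{5}\right) + 14\right)^{2} = \left(- \frac{16}{25} + 14\right)^{2} = \left(\frac{334}{25}\right)^{2} = \frac{111556}{625}$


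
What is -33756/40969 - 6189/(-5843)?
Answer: 56320833/239381867 ≈ 0.23528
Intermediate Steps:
-33756/40969 - 6189/(-5843) = -33756*1/40969 - 6189*(-1/5843) = -33756/40969 + 6189/5843 = 56320833/239381867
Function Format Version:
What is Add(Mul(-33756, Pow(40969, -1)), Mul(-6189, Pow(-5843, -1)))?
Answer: Rational(56320833, 239381867) ≈ 0.23528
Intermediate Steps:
Add(Mul(-33756, Pow(40969, -1)), Mul(-6189, Pow(-5843, -1))) = Add(Mul(-33756, Rational(1, 40969)), Mul(-6189, Rational(-1, 5843))) = Add(Rational(-33756, 40969), Rational(6189, 5843)) = Rational(56320833, 239381867)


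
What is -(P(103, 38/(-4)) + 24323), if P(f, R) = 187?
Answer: -24510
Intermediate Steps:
-(P(103, 38/(-4)) + 24323) = -(187 + 24323) = -1*24510 = -24510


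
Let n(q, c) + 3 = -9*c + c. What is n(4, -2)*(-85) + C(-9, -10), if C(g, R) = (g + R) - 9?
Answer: -1133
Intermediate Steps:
n(q, c) = -3 - 8*c (n(q, c) = -3 + (-9*c + c) = -3 - 8*c)
C(g, R) = -9 + R + g (C(g, R) = (R + g) - 9 = -9 + R + g)
n(4, -2)*(-85) + C(-9, -10) = (-3 - 8*(-2))*(-85) + (-9 - 10 - 9) = (-3 + 16)*(-85) - 28 = 13*(-85) - 28 = -1105 - 28 = -1133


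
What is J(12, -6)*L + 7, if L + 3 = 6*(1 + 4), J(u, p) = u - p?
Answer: 493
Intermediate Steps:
L = 27 (L = -3 + 6*(1 + 4) = -3 + 6*5 = -3 + 30 = 27)
J(12, -6)*L + 7 = (12 - 1*(-6))*27 + 7 = (12 + 6)*27 + 7 = 18*27 + 7 = 486 + 7 = 493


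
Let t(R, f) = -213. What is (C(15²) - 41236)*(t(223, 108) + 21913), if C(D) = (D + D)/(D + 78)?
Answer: -90373686200/101 ≈ -8.9479e+8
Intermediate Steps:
C(D) = 2*D/(78 + D) (C(D) = (2*D)/(78 + D) = 2*D/(78 + D))
(C(15²) - 41236)*(t(223, 108) + 21913) = (2*15²/(78 + 15²) - 41236)*(-213 + 21913) = (2*225/(78 + 225) - 41236)*21700 = (2*225/303 - 41236)*21700 = (2*225*(1/303) - 41236)*21700 = (150/101 - 41236)*21700 = -4164686/101*21700 = -90373686200/101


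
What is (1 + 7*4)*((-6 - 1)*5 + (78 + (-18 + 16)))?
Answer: 1189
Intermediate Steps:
(1 + 7*4)*((-6 - 1)*5 + (78 + (-18 + 16))) = (1 + 28)*(-7*5 + (78 - 2)) = 29*(-35 + 76) = 29*41 = 1189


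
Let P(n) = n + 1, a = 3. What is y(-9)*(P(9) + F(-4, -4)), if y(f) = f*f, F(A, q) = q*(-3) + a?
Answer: 2025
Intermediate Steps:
F(A, q) = 3 - 3*q (F(A, q) = q*(-3) + 3 = -3*q + 3 = 3 - 3*q)
P(n) = 1 + n
y(f) = f²
y(-9)*(P(9) + F(-4, -4)) = (-9)²*((1 + 9) + (3 - 3*(-4))) = 81*(10 + (3 + 12)) = 81*(10 + 15) = 81*25 = 2025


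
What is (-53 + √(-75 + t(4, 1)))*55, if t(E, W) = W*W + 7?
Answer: -2915 + 55*I*√67 ≈ -2915.0 + 450.19*I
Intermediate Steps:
t(E, W) = 7 + W² (t(E, W) = W² + 7 = 7 + W²)
(-53 + √(-75 + t(4, 1)))*55 = (-53 + √(-75 + (7 + 1²)))*55 = (-53 + √(-75 + (7 + 1)))*55 = (-53 + √(-75 + 8))*55 = (-53 + √(-67))*55 = (-53 + I*√67)*55 = -2915 + 55*I*√67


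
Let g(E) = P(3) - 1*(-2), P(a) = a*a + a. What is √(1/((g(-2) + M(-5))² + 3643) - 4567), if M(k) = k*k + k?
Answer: 38*I*√72839222/4799 ≈ 67.58*I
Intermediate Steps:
P(a) = a + a² (P(a) = a² + a = a + a²)
M(k) = k + k² (M(k) = k² + k = k + k²)
g(E) = 14 (g(E) = 3*(1 + 3) - 1*(-2) = 3*4 + 2 = 12 + 2 = 14)
√(1/((g(-2) + M(-5))² + 3643) - 4567) = √(1/((14 - 5*(1 - 5))² + 3643) - 4567) = √(1/((14 - 5*(-4))² + 3643) - 4567) = √(1/((14 + 20)² + 3643) - 4567) = √(1/(34² + 3643) - 4567) = √(1/(1156 + 3643) - 4567) = √(1/4799 - 4567) = √(-21917032/4799) = 38*I*√72839222/4799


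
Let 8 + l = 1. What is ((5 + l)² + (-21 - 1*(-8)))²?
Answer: 81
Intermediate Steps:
l = -7 (l = -8 + 1 = -7)
((5 + l)² + (-21 - 1*(-8)))² = ((5 - 7)² + (-21 - 1*(-8)))² = ((-2)² + (-21 + 8))² = (4 - 13)² = (-9)² = 81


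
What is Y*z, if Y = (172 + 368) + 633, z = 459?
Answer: 538407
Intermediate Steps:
Y = 1173 (Y = 540 + 633 = 1173)
Y*z = 1173*459 = 538407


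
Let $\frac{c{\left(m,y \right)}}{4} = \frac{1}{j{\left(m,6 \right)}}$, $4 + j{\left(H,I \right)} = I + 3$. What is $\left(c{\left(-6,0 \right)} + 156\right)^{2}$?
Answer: $\frac{614656}{25} \approx 24586.0$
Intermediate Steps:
$j{\left(H,I \right)} = -1 + I$ ($j{\left(H,I \right)} = -4 + \left(I + 3\right) = -4 + \left(3 + I\right) = -1 + I$)
$c{\left(m,y \right)} = \frac{4}{5}$ ($c{\left(m,y \right)} = \frac{4}{-1 + 6} = \frac{4}{5}$)
$\left(c{\left(-6,0 \right)} + 156\right)^{2} = \left(\frac{4}{5} + 156\right)^{2} = \left(\frac{784}{5}\right)^{2} = \frac{614656}{25}$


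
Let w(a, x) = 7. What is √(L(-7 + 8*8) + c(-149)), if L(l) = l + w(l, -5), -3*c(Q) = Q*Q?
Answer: I*√66027/3 ≈ 85.652*I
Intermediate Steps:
c(Q) = -Q²/3 (c(Q) = -Q*Q/3 = -Q²/3)
L(l) = 7 + l (L(l) = l + 7 = 7 + l)
√(L(-7 + 8*8) + c(-149)) = √((7 + (-7 + 8*8)) - ⅓*(-149)²) = √((7 + (-7 + 64)) - ⅓*22201) = √((7 + 57) - 22201/3) = √(64 - 22201/3) = √(-22009/3) = I*√66027/3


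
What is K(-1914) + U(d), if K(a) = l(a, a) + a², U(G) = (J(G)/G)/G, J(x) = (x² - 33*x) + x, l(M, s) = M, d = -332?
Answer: 303903097/83 ≈ 3.6615e+6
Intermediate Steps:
J(x) = x² - 32*x
U(G) = (-32 + G)/G (U(G) = ((G*(-32 + G))/G)/G = (-32 + G)/G)
K(a) = a + a²
K(-1914) + U(d) = -1914*(1 - 1914) + (-32 - 332)/(-332) = -1914*(-1913) - 1/332*(-364) = 3661482 + 91/83 = 303903097/83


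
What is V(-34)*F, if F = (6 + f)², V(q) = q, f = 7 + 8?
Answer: -14994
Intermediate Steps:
f = 15
F = 441 (F = (6 + 15)² = 21² = 441)
V(-34)*F = -34*441 = -14994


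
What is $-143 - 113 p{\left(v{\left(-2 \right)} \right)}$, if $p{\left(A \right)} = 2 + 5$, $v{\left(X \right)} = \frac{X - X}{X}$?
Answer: $-934$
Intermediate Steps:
$v{\left(X \right)} = 0$ ($v{\left(X \right)} = \frac{0}{X} = 0$)
$p{\left(A \right)} = 7$
$-143 - 113 p{\left(v{\left(-2 \right)} \right)} = -143 - 791 = -934$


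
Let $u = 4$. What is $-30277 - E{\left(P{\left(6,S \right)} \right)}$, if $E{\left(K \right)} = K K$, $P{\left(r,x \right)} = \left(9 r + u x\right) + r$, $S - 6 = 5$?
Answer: $-41093$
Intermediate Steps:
$S = 11$ ($S = 6 + 5 = 11$)
$P{\left(r,x \right)} = 4 x + 10 r$ ($P{\left(r,x \right)} = \left(9 r + 4 x\right) + r = \left(4 x + 9 r\right) + r = 4 x + 10 r$)
$E{\left(K \right)} = K^{2}$
$-30277 - E{\left(P{\left(6,S \right)} \right)} = -30277 - \left(4 \cdot 11 + 10 \cdot 6\right)^{2} = -30277 - \left(44 + 60\right)^{2} = -30277 - 104^{2} = -30277 - 10816 = -41093$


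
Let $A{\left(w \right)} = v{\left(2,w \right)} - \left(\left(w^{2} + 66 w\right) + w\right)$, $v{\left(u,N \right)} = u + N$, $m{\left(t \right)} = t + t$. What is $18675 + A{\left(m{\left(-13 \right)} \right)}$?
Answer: $19717$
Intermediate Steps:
$m{\left(t \right)} = 2 t$
$v{\left(u,N \right)} = N + u$
$A{\left(w \right)} = 2 - w^{2} - 66 w$ ($A{\left(w \right)} = \left(w + 2\right) - \left(\left(w^{2} + 66 w\right) + w\right) = \left(2 + w\right) - \left(w^{2} + 67 w\right) = 2 - w^{2} - 66 w$)
$18675 + A{\left(m{\left(-13 \right)} \right)} = 18675 - \left(-2 + \left(2 \left(-13\right)\right)^{2} + 66 \cdot 2 \left(-13\right)\right) = 18675 - -1042 = 18675 + \left(2 - 676 + 1716\right) = 18675 + 1042 = 19717$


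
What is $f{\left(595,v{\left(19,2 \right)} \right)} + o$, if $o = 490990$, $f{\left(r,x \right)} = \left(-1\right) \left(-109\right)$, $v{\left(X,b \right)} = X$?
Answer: $491099$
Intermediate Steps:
$f{\left(r,x \right)} = 109$
$f{\left(595,v{\left(19,2 \right)} \right)} + o = 109 + 490990 = 491099$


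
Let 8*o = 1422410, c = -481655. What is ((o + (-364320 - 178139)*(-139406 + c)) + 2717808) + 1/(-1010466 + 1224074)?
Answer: 71965181280519067/213608 ≈ 3.3690e+11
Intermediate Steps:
o = 711205/4 (o = (1/8)*1422410 = 711205/4 ≈ 1.7780e+5)
((o + (-364320 - 178139)*(-139406 + c)) + 2717808) + 1/(-1010466 + 1224074) = ((711205/4 + (-364320 - 178139)*(-139406 - 481655)) + 2717808) + 1/(-1010466 + 1224074) = ((711205/4 - 542459*(-621061)) + 2717808) + 1/213608 = ((711205/4 + 336900128999) + 2717808) + 1/213608 = (1347601227201/4 + 2717808) + 1/213608 = 1347612098433/4 + 1/213608 = 71965181280519067/213608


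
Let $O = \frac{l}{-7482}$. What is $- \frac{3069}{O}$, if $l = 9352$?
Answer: $\frac{11481129}{4676} \approx 2455.3$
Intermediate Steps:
$O = - \frac{4676}{3741}$ ($O = \frac{9352}{-7482} = 9352 \left(- \frac{1}{7482}\right) = - \frac{4676}{3741} \approx -1.2499$)
$- \frac{3069}{O} = - \frac{3069}{- \frac{4676}{3741}} = \left(-3069\right) \left(- \frac{3741}{4676}\right) = \frac{11481129}{4676}$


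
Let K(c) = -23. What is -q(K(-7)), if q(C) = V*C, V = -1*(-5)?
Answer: 115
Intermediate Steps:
V = 5
q(C) = 5*C
-q(K(-7)) = -5*(-23) = -1*(-115) = 115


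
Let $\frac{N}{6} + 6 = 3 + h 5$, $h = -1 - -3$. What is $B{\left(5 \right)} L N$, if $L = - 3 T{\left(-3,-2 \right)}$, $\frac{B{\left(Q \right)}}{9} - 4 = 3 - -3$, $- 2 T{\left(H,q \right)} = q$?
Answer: $-11340$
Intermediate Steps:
$T{\left(H,q \right)} = - \frac{q}{2}$
$h = 2$ ($h = -1 + 3 = 2$)
$N = 42$ ($N = -36 + 6 \left(3 + 2 \cdot 5\right) = -36 + 6 \left(3 + 10\right) = -36 + 6 \cdot 13 = -36 + 78 = 42$)
$B{\left(Q \right)} = 90$ ($B{\left(Q \right)} = 36 + 9 \left(3 - -3\right) = 36 + 9 \left(3 + 3\right) = 36 + 9 \cdot 6 = 36 + 54 = 90$)
$L = -3$ ($L = - 3 \left(\left(- \frac{1}{2}\right) \left(-2\right)\right) = \left(-3\right) 1 = -3$)
$B{\left(5 \right)} L N = 90 \left(-3\right) 42 = \left(-270\right) 42 = -11340$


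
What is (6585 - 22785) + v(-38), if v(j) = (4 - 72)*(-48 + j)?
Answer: -10352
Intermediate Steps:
v(j) = 3264 - 68*j (v(j) = -68*(-48 + j) = 3264 - 68*j)
(6585 - 22785) + v(-38) = (6585 - 22785) + (3264 - 68*(-38)) = -16200 + (3264 + 2584) = -16200 + 5848 = -10352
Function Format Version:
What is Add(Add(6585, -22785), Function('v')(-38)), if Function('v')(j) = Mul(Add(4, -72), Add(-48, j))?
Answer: -10352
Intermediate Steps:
Function('v')(j) = Add(3264, Mul(-68, j)) (Function('v')(j) = Mul(-68, Add(-48, j)) = Add(3264, Mul(-68, j)))
Add(Add(6585, -22785), Function('v')(-38)) = Add(Add(6585, -22785), Add(3264, Mul(-68, -38))) = Add(-16200, Add(3264, 2584)) = Add(-16200, 5848) = -10352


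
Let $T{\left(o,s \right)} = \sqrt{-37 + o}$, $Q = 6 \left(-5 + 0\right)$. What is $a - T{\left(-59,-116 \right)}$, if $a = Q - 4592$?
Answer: $-4622 - 4 i \sqrt{6} \approx -4622.0 - 9.798 i$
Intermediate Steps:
$Q = -30$ ($Q = 6 \left(-5\right) = -30$)
$a = -4622$ ($a = -30 - 4592 = -4622$)
$a - T{\left(-59,-116 \right)} = -4622 - \sqrt{-37 - 59} = -4622 - \sqrt{-96} = -4622 - 4 i \sqrt{6}$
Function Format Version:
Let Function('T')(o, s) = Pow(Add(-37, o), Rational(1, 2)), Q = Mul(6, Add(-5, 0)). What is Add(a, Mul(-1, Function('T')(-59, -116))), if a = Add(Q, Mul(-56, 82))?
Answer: Add(-4622, Mul(-4, I, Pow(6, Rational(1, 2)))) ≈ Add(-4622.0, Mul(-9.7980, I))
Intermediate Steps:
Q = -30 (Q = Mul(6, -5) = -30)
a = -4622 (a = Add(-30, Mul(-56, 82)) = Add(-30, -4592) = -4622)
Add(a, Mul(-1, Function('T')(-59, -116))) = Add(-4622, Mul(-1, Pow(Add(-37, -59), Rational(1, 2)))) = Add(-4622, Mul(-1, Pow(-96, Rational(1, 2)))) = Add(-4622, Mul(-1, Mul(4, I, Pow(6, Rational(1, 2))))) = Add(-4622, Mul(-4, I, Pow(6, Rational(1, 2))))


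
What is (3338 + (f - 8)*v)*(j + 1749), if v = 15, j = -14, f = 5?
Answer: 5713355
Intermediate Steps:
(3338 + (f - 8)*v)*(j + 1749) = (3338 + (5 - 8)*15)*(-14 + 1749) = (3338 - 3*15)*1735 = (3338 - 45)*1735 = 3293*1735 = 5713355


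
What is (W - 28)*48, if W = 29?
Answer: 48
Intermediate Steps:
(W - 28)*48 = (29 - 28)*48 = 1*48 = 48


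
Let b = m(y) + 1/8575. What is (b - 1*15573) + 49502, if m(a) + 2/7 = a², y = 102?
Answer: 380153026/8575 ≈ 44333.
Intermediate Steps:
m(a) = -2/7 + a²
b = 89211851/8575 (b = (-2/7 + 102²) + 1/8575 = (-2/7 + 10404) + 1/8575 = 72826/7 + 1/8575 = 89211851/8575 ≈ 10404.)
(b - 1*15573) + 49502 = (89211851/8575 - 1*15573) + 49502 = (89211851/8575 - 15573) + 49502 = -44326624/8575 + 49502 = 380153026/8575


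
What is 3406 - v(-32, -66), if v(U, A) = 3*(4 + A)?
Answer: 3592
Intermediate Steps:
v(U, A) = 12 + 3*A
3406 - v(-32, -66) = 3406 - (12 + 3*(-66)) = 3406 - (12 - 198) = 3406 - 1*(-186) = 3406 + 186 = 3592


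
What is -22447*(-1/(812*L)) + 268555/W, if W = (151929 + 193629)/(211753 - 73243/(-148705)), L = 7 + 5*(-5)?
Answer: 4119956423826005957/25035357804408 ≈ 1.6457e+5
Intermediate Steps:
L = -18 (L = 7 - 25 = -18)
W = 25693101195/15744401554 (W = 345558/(211753 - 73243*(-1/148705)) = 345558/(211753 + 73243/148705) = 345558/(31488803108/148705) = 345558*(148705/31488803108) = 25693101195/15744401554 ≈ 1.6319)
-22447*(-1/(812*L)) + 268555/W = -22447/((-18*(-812))) + 268555/(25693101195/15744401554) = -22447/14616 + 268555*(15744401554/25693101195) = -22447*1/14616 + 845647551866894/5138620239 = -22447/14616 + 845647551866894/5138620239 = 4119956423826005957/25035357804408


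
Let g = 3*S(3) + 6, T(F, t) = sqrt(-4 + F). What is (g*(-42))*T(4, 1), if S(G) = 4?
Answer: 0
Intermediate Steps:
g = 18 (g = 3*4 + 6 = 12 + 6 = 18)
(g*(-42))*T(4, 1) = (18*(-42))*sqrt(-4 + 4) = -756*sqrt(0) = -756*0 = 0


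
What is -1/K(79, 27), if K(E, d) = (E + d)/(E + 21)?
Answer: -50/53 ≈ -0.94340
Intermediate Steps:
K(E, d) = (E + d)/(21 + E)
-1/K(79, 27) = -1/((79 + 27)/(21 + 79)) = -1/(106/100) = -1/((1/100)*106) = -1/53/50 = -1*50/53 = -50/53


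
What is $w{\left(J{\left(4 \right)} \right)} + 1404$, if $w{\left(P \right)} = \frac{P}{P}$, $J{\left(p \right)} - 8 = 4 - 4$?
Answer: $1405$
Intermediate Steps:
$J{\left(p \right)} = 8$ ($J{\left(p \right)} = 8 + \left(4 - 4\right) = 8 + 0 = 8$)
$w{\left(P \right)} = 1$
$w{\left(J{\left(4 \right)} \right)} + 1404 = 1 + 1404 = 1405$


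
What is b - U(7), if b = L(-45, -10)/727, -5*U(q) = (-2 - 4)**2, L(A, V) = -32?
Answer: 26012/3635 ≈ 7.1560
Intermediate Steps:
U(q) = -36/5 (U(q) = -(-2 - 4)**2/5 = -1/5*(-6)**2 = -1/5*36 = -36/5)
b = -32/727 ≈ -0.044016
b - U(7) = -32/727 - 1*(-36/5) = -32/727 + 36/5 = 26012/3635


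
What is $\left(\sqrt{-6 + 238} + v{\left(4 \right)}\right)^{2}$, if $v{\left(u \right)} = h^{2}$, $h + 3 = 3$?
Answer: $232$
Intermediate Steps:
$h = 0$ ($h = -3 + 3 = 0$)
$v{\left(u \right)} = 0$ ($v{\left(u \right)} = 0^{2} = 0$)
$\left(\sqrt{-6 + 238} + v{\left(4 \right)}\right)^{2} = \left(\sqrt{-6 + 238} + 0\right)^{2} = \left(\sqrt{232} + 0\right)^{2} = \left(2 \sqrt{58} + 0\right)^{2} = \left(2 \sqrt{58}\right)^{2} = 232$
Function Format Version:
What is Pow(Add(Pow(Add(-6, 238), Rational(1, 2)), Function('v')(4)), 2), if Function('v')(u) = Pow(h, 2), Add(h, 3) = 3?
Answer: 232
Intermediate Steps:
h = 0 (h = Add(-3, 3) = 0)
Function('v')(u) = 0 (Function('v')(u) = Pow(0, 2) = 0)
Pow(Add(Pow(Add(-6, 238), Rational(1, 2)), Function('v')(4)), 2) = Pow(Add(Pow(Add(-6, 238), Rational(1, 2)), 0), 2) = Pow(Add(Pow(232, Rational(1, 2)), 0), 2) = Pow(Add(Mul(2, Pow(58, Rational(1, 2))), 0), 2) = Pow(Mul(2, Pow(58, Rational(1, 2))), 2) = 232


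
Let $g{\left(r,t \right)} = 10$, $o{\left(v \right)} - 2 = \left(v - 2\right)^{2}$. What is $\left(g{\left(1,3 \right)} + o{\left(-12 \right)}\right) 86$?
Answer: $17888$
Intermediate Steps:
$o{\left(v \right)} = 2 + \left(-2 + v\right)^{2}$ ($o{\left(v \right)} = 2 + \left(v - 2\right)^{2} = 2 + \left(-2 + v\right)^{2}$)
$\left(g{\left(1,3 \right)} + o{\left(-12 \right)}\right) 86 = \left(10 + \left(2 + \left(-2 - 12\right)^{2}\right)\right) 86 = \left(10 + \left(2 + \left(-14\right)^{2}\right)\right) 86 = \left(10 + \left(2 + 196\right)\right) 86 = \left(10 + 198\right) 86 = 208 \cdot 86 = 17888$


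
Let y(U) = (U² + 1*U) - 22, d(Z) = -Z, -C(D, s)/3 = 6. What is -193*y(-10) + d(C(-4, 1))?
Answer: -13106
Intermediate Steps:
C(D, s) = -18 (C(D, s) = -3*6 = -18)
y(U) = -22 + U + U² (y(U) = (U² + U) - 22 = (U + U²) - 22 = -22 + U + U²)
-193*y(-10) + d(C(-4, 1)) = -193*(-22 - 10 + (-10)²) - 1*(-18) = -193*(-22 - 10 + 100) + 18 = -193*68 + 18 = -13124 + 18 = -13106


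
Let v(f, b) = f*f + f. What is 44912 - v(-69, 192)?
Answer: 40220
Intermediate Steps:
v(f, b) = f + f² (v(f, b) = f² + f = f + f²)
44912 - v(-69, 192) = 44912 - (-69)*(1 - 69) = 44912 - (-69)*(-68) = 44912 - 1*4692 = 44912 - 4692 = 40220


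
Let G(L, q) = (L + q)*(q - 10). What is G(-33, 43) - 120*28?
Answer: -3030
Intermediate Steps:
G(L, q) = (-10 + q)*(L + q) (G(L, q) = (L + q)*(-10 + q) = (-10 + q)*(L + q))
G(-33, 43) - 120*28 = (43**2 - 10*(-33) - 10*43 - 33*43) - 120*28 = (1849 + 330 - 430 - 1419) - 3360 = 330 - 3360 = -3030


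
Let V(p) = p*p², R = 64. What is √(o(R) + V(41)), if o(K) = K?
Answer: 3*√7665 ≈ 262.65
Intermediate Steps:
V(p) = p³
√(o(R) + V(41)) = √(64 + 41³) = √(64 + 68921) = √68985 = 3*√7665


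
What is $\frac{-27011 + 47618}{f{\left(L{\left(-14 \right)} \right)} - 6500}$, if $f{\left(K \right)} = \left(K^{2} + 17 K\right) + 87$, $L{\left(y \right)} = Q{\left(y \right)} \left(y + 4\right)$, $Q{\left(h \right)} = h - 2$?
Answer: $\frac{20607}{21907} \approx 0.94066$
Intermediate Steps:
$Q{\left(h \right)} = -2 + h$
$L{\left(y \right)} = \left(-2 + y\right) \left(4 + y\right)$ ($L{\left(y \right)} = \left(-2 + y\right) \left(y + 4\right) = \left(-2 + y\right) \left(4 + y\right)$)
$f{\left(K \right)} = 87 + K^{2} + 17 K$
$\frac{-27011 + 47618}{f{\left(L{\left(-14 \right)} \right)} - 6500} = \frac{-27011 + 47618}{\left(87 + \left(\left(-2 - 14\right) \left(4 - 14\right)\right)^{2} + 17 \left(-2 - 14\right) \left(4 - 14\right)\right) - 6500} = \frac{20607}{\left(87 + \left(\left(-16\right) \left(-10\right)\right)^{2} + 17 \left(\left(-16\right) \left(-10\right)\right)\right) - 6500} = \frac{20607}{\left(87 + 160^{2} + 17 \cdot 160\right) - 6500} = \frac{20607}{\left(87 + 25600 + 2720\right) - 6500} = \frac{20607}{28407 - 6500} = \frac{20607}{21907}$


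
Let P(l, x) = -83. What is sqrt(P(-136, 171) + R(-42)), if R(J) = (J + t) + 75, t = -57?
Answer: I*sqrt(107) ≈ 10.344*I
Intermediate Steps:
R(J) = 18 + J (R(J) = (J - 57) + 75 = (-57 + J) + 75 = 18 + J)
sqrt(P(-136, 171) + R(-42)) = sqrt(-83 + (18 - 42)) = sqrt(-83 - 24) = sqrt(-107) = I*sqrt(107)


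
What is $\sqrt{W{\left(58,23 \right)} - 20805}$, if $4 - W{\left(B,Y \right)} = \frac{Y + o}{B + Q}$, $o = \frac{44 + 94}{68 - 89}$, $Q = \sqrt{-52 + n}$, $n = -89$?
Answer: $\frac{\sqrt{7} \sqrt{\frac{-8445321 - 145607 i \sqrt{141}}{58 + i \sqrt{141}}}}{7} \approx 0.00019295 + 144.23 i$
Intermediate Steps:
$Q = i \sqrt{141}$ ($Q = \sqrt{-52 - 89} = \sqrt{-141} = i \sqrt{141} \approx 11.874 i$)
$o = - \frac{46}{7}$ ($o = \frac{138}{-21} = 138 \left(- \frac{1}{21}\right) = - \frac{46}{7} \approx -6.5714$)
$W{\left(B,Y \right)} = 4 - \frac{- \frac{46}{7} + Y}{B + i \sqrt{141}}$ ($W{\left(B,Y \right)} = 4 - \frac{Y - \frac{46}{7}}{B + i \sqrt{141}} = 4 - \frac{- \frac{46}{7} + Y}{B + i \sqrt{141}}$)
$\sqrt{W{\left(58,23 \right)} - 20805} = \sqrt{\frac{\frac{46}{7} - 23 + 4 \cdot 58 + 4 i \sqrt{141}}{58 + i \sqrt{141}} - 20805} = \sqrt{\frac{\frac{46}{7} - 23 + 232 + 4 i \sqrt{141}}{58 + i \sqrt{141}} - 20805} = \sqrt{\frac{\frac{1509}{7} + 4 i \sqrt{141}}{58 + i \sqrt{141}} - 20805} = \sqrt{-20805 + \frac{\frac{1509}{7} + 4 i \sqrt{141}}{58 + i \sqrt{141}}}$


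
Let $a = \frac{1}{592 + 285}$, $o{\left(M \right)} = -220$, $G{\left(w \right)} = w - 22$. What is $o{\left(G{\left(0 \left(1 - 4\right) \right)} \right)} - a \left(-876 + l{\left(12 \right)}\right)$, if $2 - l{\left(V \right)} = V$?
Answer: $- \frac{192054}{877} \approx -218.99$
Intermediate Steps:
$G{\left(w \right)} = -22 + w$
$l{\left(V \right)} = 2 - V$
$a = \frac{1}{877} \approx 0.0011403$
$o{\left(G{\left(0 \left(1 - 4\right) \right)} \right)} - a \left(-876 + l{\left(12 \right)}\right) = -220 - \frac{-876 + \left(2 - 12\right)}{877} = -220 - \frac{-876 - 10}{877} = -220 - \frac{1}{877} \left(-886\right) = -220 - - \frac{886}{877} = -220 + \frac{886}{877} = - \frac{192054}{877}$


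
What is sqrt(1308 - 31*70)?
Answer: I*sqrt(862) ≈ 29.36*I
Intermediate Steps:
sqrt(1308 - 31*70) = sqrt(1308 - 2170) = sqrt(-862) = I*sqrt(862)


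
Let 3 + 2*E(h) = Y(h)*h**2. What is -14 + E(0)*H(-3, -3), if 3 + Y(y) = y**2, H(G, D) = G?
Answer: -19/2 ≈ -9.5000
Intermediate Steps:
Y(y) = -3 + y**2
E(h) = -3/2 + h**2*(-3 + h**2)/2 (E(h) = -3/2 + ((-3 + h**2)*h**2)/2 = -3/2 + (h**2*(-3 + h**2))/2 = -3/2 + h**2*(-3 + h**2)/2)
-14 + E(0)*H(-3, -3) = -14 + (-3/2 + (1/2)*0**2*(-3 + 0**2))*(-3) = -14 + (-3/2 + (1/2)*0*(-3 + 0))*(-3) = -14 + (-3/2 + (1/2)*0*(-3))*(-3) = -14 + (-3/2 + 0)*(-3) = -14 - 3/2*(-3) = -14 + 9/2 = -19/2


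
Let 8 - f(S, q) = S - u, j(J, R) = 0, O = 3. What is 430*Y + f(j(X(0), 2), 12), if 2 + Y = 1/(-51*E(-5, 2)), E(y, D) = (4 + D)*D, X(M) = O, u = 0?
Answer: -260927/306 ≈ -852.70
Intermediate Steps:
X(M) = 3
E(y, D) = D*(4 + D)
f(S, q) = 8 - S (f(S, q) = 8 - (S - 1*0) = 8 - (S + 0) = 8 - S)
Y = -1225/612 (Y = -2 + 1/(-102*(4 + 2)) = -2 + 1/(-102*6) = -2 + 1/(-51*12) = -2 + 1/(-612) = -2 - 1/612 = -1225/612 ≈ -2.0016)
430*Y + f(j(X(0), 2), 12) = 430*(-1225/612) + (8 - 1*0) = -263375/306 + (8 + 0) = -263375/306 + 8 = -260927/306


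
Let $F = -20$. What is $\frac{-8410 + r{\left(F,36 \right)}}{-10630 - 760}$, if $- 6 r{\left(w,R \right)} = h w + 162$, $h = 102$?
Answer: $\frac{8097}{11390} \approx 0.71089$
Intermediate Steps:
$r{\left(w,R \right)} = -27 - 17 w$ ($r{\left(w,R \right)} = - \frac{102 w + 162}{6} = - \frac{162 + 102 w}{6} = -27 - 17 w$)
$\frac{-8410 + r{\left(F,36 \right)}}{-10630 - 760} = \frac{-8410 - -313}{-10630 - 760} = \frac{-8410 + \left(-27 + 340\right)}{-11390} = \left(-8410 + 313\right) \left(- \frac{1}{11390}\right) = \left(-8097\right) \left(- \frac{1}{11390}\right) = \frac{8097}{11390}$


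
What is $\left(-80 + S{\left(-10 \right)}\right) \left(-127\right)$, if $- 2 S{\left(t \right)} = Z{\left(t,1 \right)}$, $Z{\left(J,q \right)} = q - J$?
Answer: $\frac{21717}{2} \approx 10859.0$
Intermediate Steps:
$S{\left(t \right)} = - \frac{1}{2} + \frac{t}{2}$ ($S{\left(t \right)} = - \frac{1 - t}{2} = - \frac{1}{2} + \frac{t}{2}$)
$\left(-80 + S{\left(-10 \right)}\right) \left(-127\right) = \left(-80 + \left(- \frac{1}{2} + \frac{1}{2} \left(-10\right)\right)\right) \left(-127\right) = \left(-80 - \frac{11}{2}\right) \left(-127\right) = \left(- \frac{171}{2}\right) \left(-127\right) = \frac{21717}{2}$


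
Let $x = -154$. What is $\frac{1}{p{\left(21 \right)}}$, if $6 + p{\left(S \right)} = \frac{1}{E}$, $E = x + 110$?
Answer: $- \frac{44}{265} \approx -0.16604$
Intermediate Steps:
$E = -44$ ($E = -154 + 110 = -44$)
$p{\left(S \right)} = - \frac{265}{44}$ ($p{\left(S \right)} = -6 + \frac{1}{-44} = -6 - \frac{1}{44} = - \frac{265}{44}$)
$\frac{1}{p{\left(21 \right)}} = \frac{1}{- \frac{265}{44}} = - \frac{44}{265}$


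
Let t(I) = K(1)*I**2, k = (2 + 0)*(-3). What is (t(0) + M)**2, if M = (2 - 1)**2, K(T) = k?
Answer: 1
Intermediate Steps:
k = -6 (k = 2*(-3) = -6)
K(T) = -6
M = 1 (M = 1**2 = 1)
t(I) = -6*I**2
(t(0) + M)**2 = (-6*0**2 + 1)**2 = (-6*0 + 1)**2 = (0 + 1)**2 = 1**2 = 1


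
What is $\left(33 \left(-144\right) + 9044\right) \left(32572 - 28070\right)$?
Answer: $19322584$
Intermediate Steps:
$\left(33 \left(-144\right) + 9044\right) \left(32572 - 28070\right) = \left(-4752 + 9044\right) 4502 = 4292 \cdot 4502 = 19322584$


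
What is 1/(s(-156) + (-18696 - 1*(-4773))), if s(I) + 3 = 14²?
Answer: -1/13730 ≈ -7.2833e-5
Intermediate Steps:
s(I) = 193 (s(I) = -3 + 14² = -3 + 196 = 193)
1/(s(-156) + (-18696 - 1*(-4773))) = 1/(193 + (-18696 - 1*(-4773))) = 1/(193 + (-18696 + 4773)) = 1/(193 - 13923) = 1/(-13730) = -1/13730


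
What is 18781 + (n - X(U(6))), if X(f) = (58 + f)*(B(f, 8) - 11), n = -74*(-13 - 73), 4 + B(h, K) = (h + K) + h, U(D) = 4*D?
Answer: 21783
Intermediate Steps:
B(h, K) = -4 + K + 2*h (B(h, K) = -4 + ((h + K) + h) = -4 + ((K + h) + h) = -4 + (K + 2*h) = -4 + K + 2*h)
n = 6364 (n = -74*(-86) = 6364)
X(f) = (-7 + 2*f)*(58 + f) (X(f) = (58 + f)*((-4 + 8 + 2*f) - 11) = (58 + f)*((4 + 2*f) - 11) = (58 + f)*(-7 + 2*f) = (-7 + 2*f)*(58 + f))
18781 + (n - X(U(6))) = 18781 + (6364 - (-406 + 2*(4*6)² + 109*(4*6))) = 18781 + (6364 - (-406 + 2*24² + 109*24)) = 18781 + (6364 - (-406 + 2*576 + 2616)) = 18781 + (6364 - (-406 + 1152 + 2616)) = 18781 + (6364 - 1*3362) = 18781 + (6364 - 3362) = 18781 + 3002 = 21783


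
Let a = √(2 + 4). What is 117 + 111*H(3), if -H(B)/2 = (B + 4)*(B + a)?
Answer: -4545 - 1554*√6 ≈ -8351.5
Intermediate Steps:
a = √6 ≈ 2.4495
H(B) = -2*(4 + B)*(B + √6) (H(B) = -2*(B + 4)*(B + √6) = -2*(4 + B)*(B + √6))
117 + 111*H(3) = 117 + 111*(-8*3 - 8*√6 - 2*3² - 2*3*√6) = 117 + 111*(-24 - 8*√6 - 2*9 - 6*√6) = 117 + 111*(-24 - 8*√6 - 18 - 6*√6) = 117 + 111*(-42 - 14*√6) = 117 + (-4662 - 1554*√6) = -4545 - 1554*√6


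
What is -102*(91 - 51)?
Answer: -4080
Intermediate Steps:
-102*(91 - 51) = -102*40 = -4080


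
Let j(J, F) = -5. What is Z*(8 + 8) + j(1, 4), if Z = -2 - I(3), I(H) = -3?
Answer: 11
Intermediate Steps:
Z = 1 (Z = -2 - 1*(-3) = -2 + 3 = 1)
Z*(8 + 8) + j(1, 4) = 1*(8 + 8) - 5 = 1*16 - 5 = 16 - 5 = 11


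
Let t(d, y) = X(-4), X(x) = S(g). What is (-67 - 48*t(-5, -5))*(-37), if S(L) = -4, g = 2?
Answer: -4625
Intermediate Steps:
X(x) = -4
t(d, y) = -4
(-67 - 48*t(-5, -5))*(-37) = (-67 - 48*(-4))*(-37) = (-67 + 192)*(-37) = 125*(-37) = -4625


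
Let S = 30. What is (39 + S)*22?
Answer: 1518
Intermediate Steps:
(39 + S)*22 = (39 + 30)*22 = 69*22 = 1518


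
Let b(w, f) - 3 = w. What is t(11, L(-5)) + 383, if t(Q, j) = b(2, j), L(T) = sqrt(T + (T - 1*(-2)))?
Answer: 388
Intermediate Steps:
b(w, f) = 3 + w
L(T) = sqrt(2 + 2*T) (L(T) = sqrt(T + (T + 2)) = sqrt(T + (2 + T)) = sqrt(2 + 2*T))
t(Q, j) = 5 (t(Q, j) = 3 + 2 = 5)
t(11, L(-5)) + 383 = 5 + 383 = 388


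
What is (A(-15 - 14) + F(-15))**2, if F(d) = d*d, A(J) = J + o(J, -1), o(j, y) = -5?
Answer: 36481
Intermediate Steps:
A(J) = -5 + J (A(J) = J - 5 = -5 + J)
F(d) = d**2
(A(-15 - 14) + F(-15))**2 = ((-5 + (-15 - 14)) + (-15)**2)**2 = ((-5 - 29) + 225)**2 = (-34 + 225)**2 = 191**2 = 36481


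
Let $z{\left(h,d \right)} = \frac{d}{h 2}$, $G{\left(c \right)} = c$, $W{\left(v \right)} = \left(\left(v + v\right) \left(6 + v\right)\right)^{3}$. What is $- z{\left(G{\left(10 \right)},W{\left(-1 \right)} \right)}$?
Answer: $50$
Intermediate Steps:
$W{\left(v \right)} = 8 v^{3} \left(6 + v\right)^{3}$ ($W{\left(v \right)} = \left(2 v \left(6 + v\right)\right)^{3} = 8 v^{3} \left(6 + v\right)^{3}$)
$z{\left(h,d \right)} = \frac{d}{2 h}$
$- z{\left(G{\left(10 \right)},W{\left(-1 \right)} \right)} = - \frac{8 \left(-1\right)^{3} \left(6 - 1\right)^{3}}{2 \cdot 10} = - \frac{8 \left(-1\right) 5^{3}}{2 \cdot 10} = - \frac{8 \left(-1\right) 125}{2 \cdot 10} = - \frac{-1000}{2 \cdot 10} = \left(-1\right) \left(-50\right) = 50$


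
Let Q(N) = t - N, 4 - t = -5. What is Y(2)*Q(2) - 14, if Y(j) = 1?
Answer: -7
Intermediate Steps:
t = 9 (t = 4 - 1*(-5) = 4 + 5 = 9)
Q(N) = 9 - N
Y(2)*Q(2) - 14 = 1*(9 - 1*2) - 14 = 1*(9 - 2) - 14 = 1*7 - 14 = 7 - 14 = -7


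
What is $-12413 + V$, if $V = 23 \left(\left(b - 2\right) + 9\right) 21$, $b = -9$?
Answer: $-13379$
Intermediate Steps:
$V = -966$ ($V = 23 \left(\left(-9 - 2\right) + 9\right) 21 = 23 \left(-11 + 9\right) 21 = 23 \left(-2\right) 21 = \left(-46\right) 21 = -966$)
$-12413 + V = -12413 - 966 = -13379$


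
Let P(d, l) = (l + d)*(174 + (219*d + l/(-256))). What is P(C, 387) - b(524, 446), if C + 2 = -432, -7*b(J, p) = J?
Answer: 7990760795/1792 ≈ 4.4591e+6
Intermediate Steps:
b(J, p) = -J/7
C = -434 (C = -2 - 432 = -434)
P(d, l) = (d + l)*(174 + 219*d - l/256) (P(d, l) = (d + l)*(174 + (219*d - l/256)) = (d + l)*(174 + 219*d - l/256))
P(C, 387) - b(524, 446) = (174*(-434) + 174*387 + 219*(-434)**2 - 1/256*387**2 + (56063/256)*(-434)*387) - (-1)*524/7 = (-75516 + 67338 + 219*188356 - 1/256*149769 - 4708114677/128) - 1*(-524/7) = (-75516 + 67338 + 41249964 - 149769/256 - 4708114677/128) + 524/7 = 1141518093/256 + 524/7 = 7990760795/1792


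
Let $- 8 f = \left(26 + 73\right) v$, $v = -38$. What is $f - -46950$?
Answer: $\frac{189681}{4} \approx 47420.0$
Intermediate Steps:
$f = \frac{1881}{4}$ ($f = - \frac{\left(26 + 73\right) \left(-38\right)}{8} = - \frac{99 \left(-38\right)}{8} = \left(- \frac{1}{8}\right) \left(-3762\right) = \frac{1881}{4} \approx 470.25$)
$f - -46950 = \frac{1881}{4} - -46950 = \frac{1881}{4} + 46950 = \frac{189681}{4}$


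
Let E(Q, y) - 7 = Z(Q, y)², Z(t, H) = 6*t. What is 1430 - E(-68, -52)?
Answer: -165041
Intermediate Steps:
E(Q, y) = 7 + 36*Q² (E(Q, y) = 7 + (6*Q)² = 7 + 36*Q²)
1430 - E(-68, -52) = 1430 - (7 + 36*(-68)²) = 1430 - (7 + 36*4624) = 1430 - (7 + 166464) = 1430 - 1*166471 = 1430 - 166471 = -165041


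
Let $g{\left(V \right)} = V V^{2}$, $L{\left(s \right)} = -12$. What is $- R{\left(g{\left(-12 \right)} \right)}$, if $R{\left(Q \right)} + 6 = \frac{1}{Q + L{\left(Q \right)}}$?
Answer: $\frac{10441}{1740} \approx 6.0006$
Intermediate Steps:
$g{\left(V \right)} = V^{3}$
$R{\left(Q \right)} = -6 + \frac{1}{-12 + Q}$ ($R{\left(Q \right)} = -6 + \frac{1}{Q - 12} = -6 + \frac{1}{-12 + Q}$)
$- R{\left(g{\left(-12 \right)} \right)} = - \frac{73 - 6 \left(-12\right)^{3}}{-12 + \left(-12\right)^{3}} = - \frac{73 - -10368}{-12 - 1728} = - \frac{73 + 10368}{-1740} = - \frac{\left(-1\right) 10441}{1740} = \left(-1\right) \left(- \frac{10441}{1740}\right) = \frac{10441}{1740}$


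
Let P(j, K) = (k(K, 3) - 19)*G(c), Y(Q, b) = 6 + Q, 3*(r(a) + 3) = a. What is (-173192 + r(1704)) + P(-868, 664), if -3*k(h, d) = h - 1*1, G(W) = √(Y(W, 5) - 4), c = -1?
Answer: -172867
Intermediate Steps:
r(a) = -3 + a/3
G(W) = √(2 + W) (G(W) = √((6 + W) - 4) = √(2 + W))
k(h, d) = ⅓ - h/3 (k(h, d) = -(h - 1*1)/3 = -(h - 1)/3 = -(-1 + h)/3 = ⅓ - h/3)
P(j, K) = -56/3 - K/3 (P(j, K) = ((⅓ - K/3) - 19)*√(2 - 1) = (-56/3 - K/3)*√1 = (-56/3 - K/3)*1 = -56/3 - K/3)
(-173192 + r(1704)) + P(-868, 664) = (-173192 + (-3 + (⅓)*1704)) + (-56/3 - ⅓*664) = (-173192 + (-3 + 568)) + (-56/3 - 664/3) = (-173192 + 565) - 240 = -172627 - 240 = -172867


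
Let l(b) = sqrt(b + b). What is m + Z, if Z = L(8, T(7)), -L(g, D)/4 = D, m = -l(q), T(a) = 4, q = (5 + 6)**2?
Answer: -16 - 11*sqrt(2) ≈ -31.556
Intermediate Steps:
q = 121 (q = 11**2 = 121)
l(b) = sqrt(2)*sqrt(b) (l(b) = sqrt(2*b) = sqrt(2)*sqrt(b))
m = -11*sqrt(2) (m = -sqrt(2)*sqrt(121) = -sqrt(2)*11 = -11*sqrt(2) ≈ -15.556)
L(g, D) = -4*D
Z = -16 (Z = -4*4 = -16)
m + Z = -11*sqrt(2) - 16 = -16 - 11*sqrt(2)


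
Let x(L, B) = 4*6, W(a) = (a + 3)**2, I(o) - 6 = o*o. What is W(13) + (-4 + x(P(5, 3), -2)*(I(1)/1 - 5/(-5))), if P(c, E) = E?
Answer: 444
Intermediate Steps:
I(o) = 6 + o**2 (I(o) = 6 + o*o = 6 + o**2)
W(a) = (3 + a)**2
x(L, B) = 24
W(13) + (-4 + x(P(5, 3), -2)*(I(1)/1 - 5/(-5))) = (3 + 13)**2 + (-4 + 24*((6 + 1**2)/1 - 5/(-5))) = 16**2 + (-4 + 24*((6 + 1)*1 - 5*(-1/5))) = 256 + (-4 + 24*(7*1 + 1)) = 256 + (-4 + 24*(7 + 1)) = 256 + (-4 + 24*8) = 256 + (-4 + 192) = 256 + 188 = 444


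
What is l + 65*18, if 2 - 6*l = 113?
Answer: 2303/2 ≈ 1151.5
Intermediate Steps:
l = -37/2 (l = 1/3 - 1/6*113 = 1/3 - 113/6 = -37/2 ≈ -18.500)
l + 65*18 = -37/2 + 65*18 = -37/2 + 1170 = 2303/2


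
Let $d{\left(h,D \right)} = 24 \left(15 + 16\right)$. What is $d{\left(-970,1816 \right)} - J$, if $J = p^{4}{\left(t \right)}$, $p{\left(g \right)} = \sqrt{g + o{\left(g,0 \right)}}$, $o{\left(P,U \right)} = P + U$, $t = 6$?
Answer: $600$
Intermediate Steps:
$d{\left(h,D \right)} = 744$ ($d{\left(h,D \right)} = 24 \cdot 31 = 744$)
$p{\left(g \right)} = \sqrt{2} \sqrt{g}$ ($p{\left(g \right)} = \sqrt{g + \left(g + 0\right)} = \sqrt{g + g} = \sqrt{2 g} = \sqrt{2} \sqrt{g}$)
$J = 144$ ($J = \left(\sqrt{2} \sqrt{6}\right)^{4} = \left(2 \sqrt{3}\right)^{4} = 144$)
$d{\left(-970,1816 \right)} - J = 744 - 144 = 600$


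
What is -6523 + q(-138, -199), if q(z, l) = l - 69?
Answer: -6791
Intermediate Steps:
q(z, l) = -69 + l
-6523 + q(-138, -199) = -6523 + (-69 - 199) = -6523 - 268 = -6791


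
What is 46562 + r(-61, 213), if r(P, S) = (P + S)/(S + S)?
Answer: 9917782/213 ≈ 46562.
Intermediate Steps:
r(P, S) = (P + S)/(2*S) (r(P, S) = (P + S)/((2*S)) = (P + S)*(1/(2*S)) = (P + S)/(2*S))
46562 + r(-61, 213) = 46562 + (1/2)*(-61 + 213)/213 = 46562 + (1/2)*(1/213)*152 = 46562 + 76/213 = 9917782/213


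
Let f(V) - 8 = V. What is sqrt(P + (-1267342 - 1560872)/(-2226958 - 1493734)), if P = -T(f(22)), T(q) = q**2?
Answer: 9*I*sqrt(38421824536338)/1860346 ≈ 29.987*I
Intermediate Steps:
f(V) = 8 + V
P = -900 (P = -(8 + 22)**2 = -1*30**2 = -1*900 = -900)
sqrt(P + (-1267342 - 1560872)/(-2226958 - 1493734)) = sqrt(-900 + (-1267342 - 1560872)/(-2226958 - 1493734)) = sqrt(-900 - 2828214/(-3720692)) = sqrt(-900 - 2828214*(-1/3720692)) = sqrt(-900 + 1414107/1860346) = sqrt(-1672897293/1860346) = 9*I*sqrt(38421824536338)/1860346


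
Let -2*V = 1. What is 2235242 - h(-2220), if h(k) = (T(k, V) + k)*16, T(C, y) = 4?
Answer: 2270698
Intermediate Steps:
V = -1/2 (V = -1/2*1 = -1/2 ≈ -0.50000)
h(k) = 64 + 16*k (h(k) = (4 + k)*16 = 64 + 16*k)
2235242 - h(-2220) = 2235242 - (64 + 16*(-2220)) = 2235242 - (64 - 35520) = 2235242 - 1*(-35456) = 2235242 + 35456 = 2270698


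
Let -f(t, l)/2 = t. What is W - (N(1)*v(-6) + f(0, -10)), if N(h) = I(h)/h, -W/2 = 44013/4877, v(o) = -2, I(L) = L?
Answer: -78272/4877 ≈ -16.049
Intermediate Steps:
f(t, l) = -2*t
W = -88026/4877 ≈ -18.049
N(h) = 1 (N(h) = h/h = 1)
W - (N(1)*v(-6) + f(0, -10)) = -88026/4877 - (1*(-2) - 2*0) = -88026/4877 - (-2 + 0) = -88026/4877 - 1*(-2) = -88026/4877 + 2 = -78272/4877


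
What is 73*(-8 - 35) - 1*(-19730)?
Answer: 16591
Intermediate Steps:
73*(-8 - 35) - 1*(-19730) = 73*(-43) + 19730 = -3139 + 19730 = 16591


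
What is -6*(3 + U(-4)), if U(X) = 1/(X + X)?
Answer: -69/4 ≈ -17.250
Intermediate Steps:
U(X) = 1/(2*X)
-6*(3 + U(-4)) = -6*(3 + (1/2)/(-4)) = -6*(3 + (1/2)*(-1/4)) = -6*(3 - 1/8) = -6*23/8 = -69/4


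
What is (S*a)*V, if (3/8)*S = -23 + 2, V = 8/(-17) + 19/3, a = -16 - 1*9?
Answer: 418600/51 ≈ 8207.8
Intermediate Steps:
a = -25 (a = -16 - 9 = -25)
V = 299/51 (V = 8*(-1/17) + 19*(⅓) = -8/17 + 19/3 = 299/51 ≈ 5.8627)
S = -56 (S = 8*(-23 + 2)/3 = (8/3)*(-21) = -56)
(S*a)*V = -56*(-25)*(299/51) = 1400*(299/51) = 418600/51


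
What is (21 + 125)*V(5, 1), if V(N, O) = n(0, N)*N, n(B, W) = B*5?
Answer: 0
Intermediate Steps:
n(B, W) = 5*B
V(N, O) = 0 (V(N, O) = (5*0)*N = 0*N = 0)
(21 + 125)*V(5, 1) = (21 + 125)*0 = 146*0 = 0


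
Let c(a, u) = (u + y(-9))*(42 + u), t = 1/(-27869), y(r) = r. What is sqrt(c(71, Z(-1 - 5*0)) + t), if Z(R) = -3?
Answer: I*sqrt(378238097)/899 ≈ 21.633*I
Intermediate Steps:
t = -1/27869 ≈ -3.5882e-5
c(a, u) = (-9 + u)*(42 + u) (c(a, u) = (u - 9)*(42 + u) = (-9 + u)*(42 + u))
sqrt(c(71, Z(-1 - 5*0)) + t) = sqrt((-378 + (-3)**2 + 33*(-3)) - 1/27869) = sqrt((-378 + 9 - 99) - 1/27869) = sqrt(-468 - 1/27869) = sqrt(-13042693/27869) = I*sqrt(378238097)/899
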